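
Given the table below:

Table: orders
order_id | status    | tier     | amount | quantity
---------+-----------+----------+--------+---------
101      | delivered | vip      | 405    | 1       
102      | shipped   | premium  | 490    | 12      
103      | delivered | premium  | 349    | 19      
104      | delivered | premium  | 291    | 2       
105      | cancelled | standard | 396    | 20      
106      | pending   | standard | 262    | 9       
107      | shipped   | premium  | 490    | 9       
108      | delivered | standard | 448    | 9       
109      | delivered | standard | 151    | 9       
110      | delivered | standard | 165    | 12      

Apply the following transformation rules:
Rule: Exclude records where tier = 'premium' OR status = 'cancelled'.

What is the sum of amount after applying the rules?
1431

Step 1: Find records where tier = 'premium' OR status = 'cancelled'
Step 2: 5 records match, summing to 2016
Step 3: Original sum: 3447
Step 4: Remaining sum = 3447 - 2016 = 1431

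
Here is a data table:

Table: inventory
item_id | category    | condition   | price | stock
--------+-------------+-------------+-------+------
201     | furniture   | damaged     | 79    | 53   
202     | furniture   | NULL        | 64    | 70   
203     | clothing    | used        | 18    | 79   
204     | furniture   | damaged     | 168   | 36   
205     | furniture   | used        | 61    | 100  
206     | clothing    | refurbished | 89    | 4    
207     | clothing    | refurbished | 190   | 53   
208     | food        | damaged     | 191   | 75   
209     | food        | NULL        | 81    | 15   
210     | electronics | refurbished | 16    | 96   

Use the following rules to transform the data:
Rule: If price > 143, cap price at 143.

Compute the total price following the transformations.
837

Step 1: 3 records have price > 143
Step 2: These records originally summed to 549
Step 3: After capping: 3 × 143 = 429
Step 4: Unaffected records sum: 408
Step 5: Final sum = 429 + 408 = 837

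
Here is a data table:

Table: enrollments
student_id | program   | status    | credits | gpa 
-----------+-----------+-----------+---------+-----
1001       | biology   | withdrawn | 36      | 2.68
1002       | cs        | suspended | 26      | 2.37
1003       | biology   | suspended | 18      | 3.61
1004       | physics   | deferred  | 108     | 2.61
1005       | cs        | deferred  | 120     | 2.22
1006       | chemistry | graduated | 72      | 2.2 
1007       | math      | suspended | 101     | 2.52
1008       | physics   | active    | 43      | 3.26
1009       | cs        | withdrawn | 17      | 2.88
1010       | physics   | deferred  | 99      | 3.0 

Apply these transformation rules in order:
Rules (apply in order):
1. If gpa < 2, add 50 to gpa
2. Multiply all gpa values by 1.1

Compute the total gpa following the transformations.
30.09

Step 1: Apply Rule 1 - Add 50 to records with gpa < 2
  - 0 records affected: 0 + (0 × 50) = 0
  - Unaffected records: 27.35
  - Sum after Rule 1: 27.35
Step 2: Apply Rule 2 - Multiply all by 1.1
  - 27.35 × 1.1 = 30.09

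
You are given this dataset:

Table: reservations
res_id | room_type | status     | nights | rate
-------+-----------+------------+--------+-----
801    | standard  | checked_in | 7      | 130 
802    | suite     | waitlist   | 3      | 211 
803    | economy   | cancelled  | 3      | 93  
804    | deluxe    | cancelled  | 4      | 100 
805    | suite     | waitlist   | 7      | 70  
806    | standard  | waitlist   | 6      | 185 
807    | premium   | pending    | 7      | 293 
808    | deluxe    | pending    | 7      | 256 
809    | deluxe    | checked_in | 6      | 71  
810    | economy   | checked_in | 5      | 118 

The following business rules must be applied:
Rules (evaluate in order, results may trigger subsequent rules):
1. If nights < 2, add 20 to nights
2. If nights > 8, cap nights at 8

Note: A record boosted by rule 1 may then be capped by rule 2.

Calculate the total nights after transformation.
55

Step 1: Apply rule 1 to records with nights < 2
  - 0 records get bonus of 20
  - Of these, 0 records then exceed 8 and get capped
Step 2: Apply rule 2 to records with nights > 8
  - 0 records (original) are capped
Step 3: Calculate final sum = 55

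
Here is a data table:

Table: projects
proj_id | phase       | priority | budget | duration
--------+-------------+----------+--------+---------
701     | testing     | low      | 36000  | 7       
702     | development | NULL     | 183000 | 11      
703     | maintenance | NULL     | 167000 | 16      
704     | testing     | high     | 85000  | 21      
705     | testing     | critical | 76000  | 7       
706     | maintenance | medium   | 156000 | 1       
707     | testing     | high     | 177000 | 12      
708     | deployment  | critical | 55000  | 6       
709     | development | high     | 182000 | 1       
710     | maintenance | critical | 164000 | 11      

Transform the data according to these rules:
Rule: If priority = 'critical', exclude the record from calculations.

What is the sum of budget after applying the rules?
986000

Step 1: Identify records where priority = 'critical'
Step 2: The excluded records sum to 295000
Step 3: Original total budget = 1281000
Step 4: Remaining total = 1281000 - 295000 = 986000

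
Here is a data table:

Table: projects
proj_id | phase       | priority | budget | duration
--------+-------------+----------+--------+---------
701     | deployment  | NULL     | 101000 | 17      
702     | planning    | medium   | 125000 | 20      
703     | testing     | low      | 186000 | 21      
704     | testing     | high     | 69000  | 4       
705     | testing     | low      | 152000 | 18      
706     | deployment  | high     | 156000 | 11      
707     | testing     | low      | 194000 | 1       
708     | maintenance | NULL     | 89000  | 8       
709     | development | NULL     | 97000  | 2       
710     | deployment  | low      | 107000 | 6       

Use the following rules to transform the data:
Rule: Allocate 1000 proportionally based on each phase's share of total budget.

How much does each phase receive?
deployment: 285.27, development: 76.02, maintenance: 69.75, planning: 97.96, testing: 471.0

Step 1: Calculate total budget = 1276000
Step 2: Calculate each phase's proportion:
  deployment: 364000/1276000 = 28.53% → 285.27
  development: 97000/1276000 = 7.60% → 76.02
  maintenance: 89000/1276000 = 6.97% → 69.75
  planning: 125000/1276000 = 9.80% → 97.96
  testing: 601000/1276000 = 47.10% → 471.0
Step 3: Verify: sum of allocations ≈ 1000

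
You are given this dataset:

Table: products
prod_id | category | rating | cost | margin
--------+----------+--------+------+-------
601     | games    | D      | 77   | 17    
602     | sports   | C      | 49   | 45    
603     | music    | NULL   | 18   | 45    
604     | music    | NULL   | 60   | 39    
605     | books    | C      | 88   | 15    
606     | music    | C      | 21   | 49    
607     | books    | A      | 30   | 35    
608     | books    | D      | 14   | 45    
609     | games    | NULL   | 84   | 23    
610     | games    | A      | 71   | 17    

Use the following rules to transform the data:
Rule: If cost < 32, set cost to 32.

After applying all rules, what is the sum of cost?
557

Step 1: 4 records have cost < 32
Step 2: These records originally summed to 83
Step 3: After setting to minimum: 4 × 32 = 128
Step 4: Unaffected records sum: 429
Step 5: Final sum = 128 + 429 = 557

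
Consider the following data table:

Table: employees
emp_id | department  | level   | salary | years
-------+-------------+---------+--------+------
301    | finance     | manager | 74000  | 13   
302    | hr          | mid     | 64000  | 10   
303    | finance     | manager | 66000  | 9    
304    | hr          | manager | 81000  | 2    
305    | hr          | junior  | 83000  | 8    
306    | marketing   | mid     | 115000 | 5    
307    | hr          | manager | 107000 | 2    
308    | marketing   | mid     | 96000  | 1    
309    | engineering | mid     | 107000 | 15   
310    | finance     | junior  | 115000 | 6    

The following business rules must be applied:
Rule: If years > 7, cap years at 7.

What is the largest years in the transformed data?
7

Step 1: Original maximum years = 15
Step 2: Apply cap at 7
Step 3: 5 records had years > 7 and were capped
Step 4: Maximum after transformation = 7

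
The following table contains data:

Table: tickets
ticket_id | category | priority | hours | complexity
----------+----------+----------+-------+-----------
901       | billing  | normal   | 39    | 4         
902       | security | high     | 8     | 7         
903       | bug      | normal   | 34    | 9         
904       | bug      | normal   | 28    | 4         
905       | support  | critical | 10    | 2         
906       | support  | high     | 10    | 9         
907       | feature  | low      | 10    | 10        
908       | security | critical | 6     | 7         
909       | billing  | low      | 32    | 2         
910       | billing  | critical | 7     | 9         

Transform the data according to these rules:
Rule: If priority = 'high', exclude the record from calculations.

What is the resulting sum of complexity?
47

Step 1: Identify records where priority = 'high'
Step 2: The excluded records sum to 16
Step 3: Original total complexity = 63
Step 4: Remaining total = 63 - 16 = 47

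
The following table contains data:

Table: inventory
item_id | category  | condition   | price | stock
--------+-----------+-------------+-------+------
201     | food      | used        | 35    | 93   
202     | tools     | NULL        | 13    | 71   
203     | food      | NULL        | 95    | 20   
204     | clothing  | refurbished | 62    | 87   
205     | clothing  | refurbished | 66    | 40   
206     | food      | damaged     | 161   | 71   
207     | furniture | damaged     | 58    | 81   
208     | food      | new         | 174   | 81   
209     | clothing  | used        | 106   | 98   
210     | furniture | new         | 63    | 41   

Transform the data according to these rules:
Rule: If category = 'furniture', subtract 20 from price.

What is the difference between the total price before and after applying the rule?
40

Step 1: Original sum of price = 833
Step 2: 2 records have category = 'furniture'
Step 3: Each affected record changes by -20
Step 4: Total change = 2 × -20 = -40
Step 5: New sum = 833 + -40 = 793
Step 6: Difference = |793 - 833| = 40
        (Sum decreased by 40)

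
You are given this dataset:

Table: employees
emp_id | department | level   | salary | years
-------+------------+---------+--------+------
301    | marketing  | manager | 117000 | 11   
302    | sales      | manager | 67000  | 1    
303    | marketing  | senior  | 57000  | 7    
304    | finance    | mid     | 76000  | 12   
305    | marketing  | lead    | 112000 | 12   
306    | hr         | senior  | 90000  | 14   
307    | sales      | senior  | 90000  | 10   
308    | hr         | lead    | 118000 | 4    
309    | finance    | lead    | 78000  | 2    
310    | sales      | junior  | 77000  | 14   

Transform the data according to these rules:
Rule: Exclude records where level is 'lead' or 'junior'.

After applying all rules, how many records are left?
6

Step 1: Count records to exclude
  - 3 (lead) + 1 (junior) = 4 records
Step 2: Total records: 10
Step 3: Remaining = 10 - 4 = 6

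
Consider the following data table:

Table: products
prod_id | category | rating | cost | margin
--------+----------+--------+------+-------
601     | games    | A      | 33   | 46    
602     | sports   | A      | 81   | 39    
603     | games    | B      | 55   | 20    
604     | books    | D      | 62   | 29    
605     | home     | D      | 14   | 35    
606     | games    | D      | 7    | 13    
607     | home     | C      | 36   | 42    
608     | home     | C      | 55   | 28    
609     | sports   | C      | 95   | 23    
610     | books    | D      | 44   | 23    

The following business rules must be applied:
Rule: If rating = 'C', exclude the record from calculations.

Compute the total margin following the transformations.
205

Step 1: Identify records where rating = 'C'
Step 2: The excluded records sum to 93
Step 3: Original total margin = 298
Step 4: Remaining total = 298 - 93 = 205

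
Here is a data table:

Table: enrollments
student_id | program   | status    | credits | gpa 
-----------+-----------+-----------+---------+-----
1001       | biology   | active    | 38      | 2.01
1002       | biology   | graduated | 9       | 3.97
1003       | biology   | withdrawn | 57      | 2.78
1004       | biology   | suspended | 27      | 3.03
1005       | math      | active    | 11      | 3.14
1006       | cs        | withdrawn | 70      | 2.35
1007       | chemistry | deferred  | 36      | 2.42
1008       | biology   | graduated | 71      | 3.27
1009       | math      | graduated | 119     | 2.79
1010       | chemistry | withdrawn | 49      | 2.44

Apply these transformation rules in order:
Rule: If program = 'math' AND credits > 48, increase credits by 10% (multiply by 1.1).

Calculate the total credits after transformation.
498.9

Step 1: Find records where program = 'math' AND credits > 48
Step 2: 1 records match, summing to 119
Step 3: After multiplier: 119 × 1.1 = 130.9
Step 4: Unaffected records sum: 368
Step 5: Final sum = 130.9 + 368 = 498.9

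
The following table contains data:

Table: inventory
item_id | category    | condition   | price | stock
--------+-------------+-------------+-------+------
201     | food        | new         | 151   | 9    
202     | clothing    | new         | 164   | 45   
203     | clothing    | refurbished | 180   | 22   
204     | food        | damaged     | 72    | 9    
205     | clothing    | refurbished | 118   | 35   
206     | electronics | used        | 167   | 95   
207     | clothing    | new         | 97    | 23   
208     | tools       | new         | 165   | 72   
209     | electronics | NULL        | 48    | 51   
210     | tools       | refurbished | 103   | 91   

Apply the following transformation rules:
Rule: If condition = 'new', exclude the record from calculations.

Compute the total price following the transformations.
688

Step 1: Identify records where condition = 'new'
Step 2: The excluded records sum to 577
Step 3: Original total price = 1265
Step 4: Remaining total = 1265 - 577 = 688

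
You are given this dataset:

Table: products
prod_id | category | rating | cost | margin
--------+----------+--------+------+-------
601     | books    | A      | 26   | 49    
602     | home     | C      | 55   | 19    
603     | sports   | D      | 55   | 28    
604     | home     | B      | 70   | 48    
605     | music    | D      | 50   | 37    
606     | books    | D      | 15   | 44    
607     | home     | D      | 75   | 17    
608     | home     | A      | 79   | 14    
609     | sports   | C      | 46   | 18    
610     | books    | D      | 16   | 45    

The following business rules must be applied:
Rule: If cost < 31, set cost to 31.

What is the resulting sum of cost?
523

Step 1: 3 records have cost < 31
Step 2: These records originally summed to 57
Step 3: After setting to minimum: 3 × 31 = 93
Step 4: Unaffected records sum: 430
Step 5: Final sum = 93 + 430 = 523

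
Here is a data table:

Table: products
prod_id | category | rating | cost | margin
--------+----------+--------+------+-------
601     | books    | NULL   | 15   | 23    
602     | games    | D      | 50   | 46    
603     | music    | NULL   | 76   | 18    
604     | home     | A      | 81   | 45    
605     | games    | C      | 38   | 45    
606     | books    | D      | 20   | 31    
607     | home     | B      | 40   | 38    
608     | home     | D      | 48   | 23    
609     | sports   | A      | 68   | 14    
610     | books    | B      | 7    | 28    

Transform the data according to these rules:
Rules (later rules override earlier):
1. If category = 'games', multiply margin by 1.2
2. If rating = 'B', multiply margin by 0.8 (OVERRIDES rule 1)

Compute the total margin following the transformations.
316.0

Step 1: Rule 2 takes priority for records with rating = 'B'
  - 2 records: 66 × 0.8 = 52.8
Step 2: Rule 1 applies to remaining records with category = 'games'
  - 2 records: 91 × 1.2 = 109.2
Step 3: Other records unchanged: 154
Step 4: Final sum = 52.8 + 109.2 + 154 = 316.0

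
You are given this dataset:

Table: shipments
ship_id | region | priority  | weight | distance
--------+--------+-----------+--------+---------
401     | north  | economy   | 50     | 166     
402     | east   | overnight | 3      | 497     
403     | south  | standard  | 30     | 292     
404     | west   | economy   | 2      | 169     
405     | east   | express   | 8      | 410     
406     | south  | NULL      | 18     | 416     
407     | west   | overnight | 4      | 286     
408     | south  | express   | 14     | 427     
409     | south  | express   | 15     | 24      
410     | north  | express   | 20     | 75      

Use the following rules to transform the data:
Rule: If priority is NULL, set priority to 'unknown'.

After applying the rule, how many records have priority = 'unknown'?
1

Step 1: Count records where priority IS NULL
Step 2: Found 1 records with NULL priority
Step 3: These records will have priority set to 'unknown'
Step 4: Records already having priority = 'unknown': 0
Step 5: Answer: 1 + 0 = 1 records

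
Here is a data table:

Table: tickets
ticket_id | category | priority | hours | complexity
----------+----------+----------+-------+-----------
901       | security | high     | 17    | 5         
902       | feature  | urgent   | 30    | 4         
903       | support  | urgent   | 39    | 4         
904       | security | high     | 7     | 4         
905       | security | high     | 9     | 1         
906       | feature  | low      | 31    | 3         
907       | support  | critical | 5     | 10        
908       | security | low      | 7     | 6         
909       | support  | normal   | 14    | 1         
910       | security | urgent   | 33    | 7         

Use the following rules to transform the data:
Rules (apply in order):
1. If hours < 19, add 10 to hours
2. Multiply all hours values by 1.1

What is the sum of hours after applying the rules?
277.2

Step 1: Apply Rule 1 - Add 10 to records with hours < 19
  - 6 records affected: 59 + (6 × 10) = 119
  - Unaffected records: 133
  - Sum after Rule 1: 252
Step 2: Apply Rule 2 - Multiply all by 1.1
  - 252 × 1.1 = 277.2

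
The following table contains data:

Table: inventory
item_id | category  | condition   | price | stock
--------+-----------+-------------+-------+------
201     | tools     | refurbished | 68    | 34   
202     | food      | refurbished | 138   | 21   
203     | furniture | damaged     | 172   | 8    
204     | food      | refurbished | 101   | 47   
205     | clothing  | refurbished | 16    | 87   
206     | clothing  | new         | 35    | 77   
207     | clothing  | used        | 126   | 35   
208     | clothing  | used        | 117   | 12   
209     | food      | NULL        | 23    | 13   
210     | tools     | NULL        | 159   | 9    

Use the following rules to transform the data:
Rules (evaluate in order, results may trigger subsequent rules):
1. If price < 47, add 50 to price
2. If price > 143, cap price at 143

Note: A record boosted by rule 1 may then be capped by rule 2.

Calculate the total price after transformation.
1060

Step 1: Apply rule 1 to records with price < 47
  - 3 records get bonus of 50
  - Of these, 0 records then exceed 143 and get capped
Step 2: Apply rule 2 to records with price > 143
  - 2 records (original) are capped
Step 3: Calculate final sum = 1060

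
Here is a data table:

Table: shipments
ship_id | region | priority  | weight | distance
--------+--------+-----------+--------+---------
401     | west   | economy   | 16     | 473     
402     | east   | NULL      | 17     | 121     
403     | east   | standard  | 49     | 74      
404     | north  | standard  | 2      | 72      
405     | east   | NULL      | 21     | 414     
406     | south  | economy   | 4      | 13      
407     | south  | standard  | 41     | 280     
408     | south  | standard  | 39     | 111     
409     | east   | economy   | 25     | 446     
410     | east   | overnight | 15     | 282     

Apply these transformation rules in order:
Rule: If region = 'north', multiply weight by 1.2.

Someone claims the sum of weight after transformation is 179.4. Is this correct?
No, the correct result is 229.4.

Step 1: Calculate the correct sum after transformation
Step 2: Apply multiplier 1.2 to records where region = 'north'
Step 3: Correct result = 229.4
Step 4: Claimed result = 179.4
Step 5: 229.4 ≠ 179.4
Conclusion: The claimed result is incorrect. The correct answer is 229.4.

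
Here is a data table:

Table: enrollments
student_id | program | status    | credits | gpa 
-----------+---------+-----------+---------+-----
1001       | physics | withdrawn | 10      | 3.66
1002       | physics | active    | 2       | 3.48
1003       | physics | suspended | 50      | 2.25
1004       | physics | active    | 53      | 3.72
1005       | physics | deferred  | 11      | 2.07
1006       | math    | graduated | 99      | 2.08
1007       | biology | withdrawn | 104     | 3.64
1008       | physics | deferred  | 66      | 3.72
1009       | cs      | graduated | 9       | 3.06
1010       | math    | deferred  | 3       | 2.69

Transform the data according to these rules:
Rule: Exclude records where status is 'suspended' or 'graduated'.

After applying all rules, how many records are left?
7

Step 1: Count records to exclude
  - 1 (suspended) + 2 (graduated) = 3 records
Step 2: Total records: 10
Step 3: Remaining = 10 - 3 = 7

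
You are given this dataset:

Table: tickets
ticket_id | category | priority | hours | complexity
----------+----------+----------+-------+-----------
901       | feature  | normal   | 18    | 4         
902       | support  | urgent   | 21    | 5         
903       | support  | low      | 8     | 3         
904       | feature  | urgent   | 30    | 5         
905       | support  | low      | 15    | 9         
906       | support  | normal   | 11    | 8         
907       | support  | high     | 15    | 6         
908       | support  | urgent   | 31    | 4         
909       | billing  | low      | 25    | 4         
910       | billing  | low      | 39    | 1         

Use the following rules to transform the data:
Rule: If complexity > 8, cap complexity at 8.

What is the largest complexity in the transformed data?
8

Step 1: Original maximum complexity = 9
Step 2: Apply cap at 8
Step 3: 1 records had complexity > 8 and were capped
Step 4: Maximum after transformation = 8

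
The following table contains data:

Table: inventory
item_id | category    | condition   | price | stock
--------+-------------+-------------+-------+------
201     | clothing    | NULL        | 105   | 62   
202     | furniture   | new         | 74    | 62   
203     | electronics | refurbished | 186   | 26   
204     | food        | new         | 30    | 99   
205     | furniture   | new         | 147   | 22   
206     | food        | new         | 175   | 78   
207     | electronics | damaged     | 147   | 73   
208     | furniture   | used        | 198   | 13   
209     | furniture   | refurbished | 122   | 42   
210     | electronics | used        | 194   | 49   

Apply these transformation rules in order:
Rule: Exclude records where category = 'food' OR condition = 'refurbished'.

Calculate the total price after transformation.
865

Step 1: Find records where category = 'food' OR condition = 'refurbished'
Step 2: 4 records match, summing to 513
Step 3: Original sum: 1378
Step 4: Remaining sum = 1378 - 513 = 865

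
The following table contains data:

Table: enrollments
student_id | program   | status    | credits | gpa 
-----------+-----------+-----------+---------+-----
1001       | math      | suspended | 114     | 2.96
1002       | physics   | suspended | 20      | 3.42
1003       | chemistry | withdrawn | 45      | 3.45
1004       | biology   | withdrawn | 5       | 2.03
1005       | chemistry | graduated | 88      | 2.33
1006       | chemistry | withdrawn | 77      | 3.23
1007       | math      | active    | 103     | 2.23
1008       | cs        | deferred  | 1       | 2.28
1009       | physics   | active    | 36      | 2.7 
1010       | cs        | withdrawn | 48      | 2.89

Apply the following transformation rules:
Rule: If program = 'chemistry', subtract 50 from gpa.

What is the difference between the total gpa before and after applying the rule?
150.0

Step 1: Original sum of gpa = 27.52
Step 2: 3 records have program = 'chemistry'
Step 3: Each affected record changes by -50
Step 4: Total change = 3 × -50 = -150
Step 5: New sum = 27.52 + -150 = -122.48
Step 6: Difference = |-122.48 - 27.52| = 150.0
        (Sum decreased by 150.0)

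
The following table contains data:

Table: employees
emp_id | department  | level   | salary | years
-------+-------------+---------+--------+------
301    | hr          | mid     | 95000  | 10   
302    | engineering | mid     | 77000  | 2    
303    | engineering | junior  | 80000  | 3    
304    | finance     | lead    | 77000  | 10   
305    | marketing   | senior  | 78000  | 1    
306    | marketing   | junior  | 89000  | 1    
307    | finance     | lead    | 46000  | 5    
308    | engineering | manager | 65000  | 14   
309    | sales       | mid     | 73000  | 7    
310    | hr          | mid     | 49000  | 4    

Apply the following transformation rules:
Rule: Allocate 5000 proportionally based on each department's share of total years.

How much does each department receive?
engineering: 1666.67, finance: 1315.79, hr: 1228.07, marketing: 175.44, sales: 614.04

Step 1: Calculate total years = 57
Step 2: Calculate each department's proportion:
  engineering: 19/57 = 33.33% → 1666.67
  finance: 15/57 = 26.32% → 1315.79
  hr: 14/57 = 24.56% → 1228.07
  marketing: 2/57 = 3.51% → 175.44
  sales: 7/57 = 12.28% → 614.04
Step 3: Verify: sum of allocations ≈ 5000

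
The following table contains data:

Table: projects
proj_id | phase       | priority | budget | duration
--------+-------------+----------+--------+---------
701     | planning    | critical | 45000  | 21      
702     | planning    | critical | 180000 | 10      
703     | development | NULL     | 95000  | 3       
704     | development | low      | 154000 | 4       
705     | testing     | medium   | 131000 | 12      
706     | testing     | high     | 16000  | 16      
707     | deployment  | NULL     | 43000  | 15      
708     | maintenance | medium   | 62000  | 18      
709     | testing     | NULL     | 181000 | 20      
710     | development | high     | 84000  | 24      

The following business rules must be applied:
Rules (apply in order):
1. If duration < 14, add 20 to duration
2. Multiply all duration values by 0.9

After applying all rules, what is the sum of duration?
200.7

Step 1: Apply Rule 1 - Add 20 to records with duration < 14
  - 4 records affected: 29 + (4 × 20) = 109
  - Unaffected records: 114
  - Sum after Rule 1: 223
Step 2: Apply Rule 2 - Multiply all by 0.9
  - 223 × 0.9 = 200.7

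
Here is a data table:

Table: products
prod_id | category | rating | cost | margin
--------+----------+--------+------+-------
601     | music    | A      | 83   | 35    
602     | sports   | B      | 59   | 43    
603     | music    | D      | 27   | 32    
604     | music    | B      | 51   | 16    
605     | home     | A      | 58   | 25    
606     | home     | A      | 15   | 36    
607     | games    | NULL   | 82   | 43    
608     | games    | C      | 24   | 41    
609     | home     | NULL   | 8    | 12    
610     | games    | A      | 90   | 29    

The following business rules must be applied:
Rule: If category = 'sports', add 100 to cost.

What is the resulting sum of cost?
597

Step 1: Count records where category = 'sports': 1
Step 2: Total bonus added: 1 × 100 = 100
Step 3: Original sum of cost: 497
Step 4: Final sum = 497 + 100 = 597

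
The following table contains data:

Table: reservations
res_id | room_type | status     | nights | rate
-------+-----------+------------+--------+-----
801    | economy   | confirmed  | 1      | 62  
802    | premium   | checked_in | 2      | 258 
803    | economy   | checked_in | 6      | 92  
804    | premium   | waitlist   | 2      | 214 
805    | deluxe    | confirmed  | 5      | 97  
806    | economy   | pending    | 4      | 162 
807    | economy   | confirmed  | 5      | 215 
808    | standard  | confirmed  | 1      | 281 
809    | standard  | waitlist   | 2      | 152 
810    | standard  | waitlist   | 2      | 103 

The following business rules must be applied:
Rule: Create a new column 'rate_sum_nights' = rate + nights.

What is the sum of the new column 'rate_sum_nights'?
1666

Step 1: For each record, compute rate + nights
Example calculations:
  62 + 1 = 63
  258 + 2 = 260
  92 + 6 = 98
  ...
Step 2: Sum all derived values
Step 3: Total = 1666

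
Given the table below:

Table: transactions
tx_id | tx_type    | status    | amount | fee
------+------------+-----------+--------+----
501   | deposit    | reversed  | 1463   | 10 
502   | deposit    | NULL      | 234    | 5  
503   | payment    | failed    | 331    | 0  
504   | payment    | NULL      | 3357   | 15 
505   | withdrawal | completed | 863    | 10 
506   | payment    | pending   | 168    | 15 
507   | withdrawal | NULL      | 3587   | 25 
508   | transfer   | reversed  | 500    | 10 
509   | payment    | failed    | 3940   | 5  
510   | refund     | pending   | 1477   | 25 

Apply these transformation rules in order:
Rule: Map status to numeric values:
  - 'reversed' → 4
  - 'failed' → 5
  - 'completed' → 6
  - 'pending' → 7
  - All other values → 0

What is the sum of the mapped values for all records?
38

Step 1: Apply mapping to each record
Step 2: Count by status:
  'reversed': 2 records × 4 = 8
  'failed': 2 records × 5 = 10
  'completed': 1 records × 6 = 6
  'pending': 2 records × 7 = 14
Step 3: Sum all mapped values = 38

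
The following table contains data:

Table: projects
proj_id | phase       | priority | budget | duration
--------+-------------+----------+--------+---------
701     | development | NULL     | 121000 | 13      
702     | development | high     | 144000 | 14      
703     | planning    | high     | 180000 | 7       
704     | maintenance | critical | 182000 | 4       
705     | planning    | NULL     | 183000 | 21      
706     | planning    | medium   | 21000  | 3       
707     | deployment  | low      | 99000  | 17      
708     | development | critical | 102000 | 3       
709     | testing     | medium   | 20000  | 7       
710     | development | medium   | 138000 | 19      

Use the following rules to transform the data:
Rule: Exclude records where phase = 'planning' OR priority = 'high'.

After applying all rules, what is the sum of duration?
63

Step 1: Find records where phase = 'planning' OR priority = 'high'
Step 2: 4 records match, summing to 45
Step 3: Original sum: 108
Step 4: Remaining sum = 108 - 45 = 63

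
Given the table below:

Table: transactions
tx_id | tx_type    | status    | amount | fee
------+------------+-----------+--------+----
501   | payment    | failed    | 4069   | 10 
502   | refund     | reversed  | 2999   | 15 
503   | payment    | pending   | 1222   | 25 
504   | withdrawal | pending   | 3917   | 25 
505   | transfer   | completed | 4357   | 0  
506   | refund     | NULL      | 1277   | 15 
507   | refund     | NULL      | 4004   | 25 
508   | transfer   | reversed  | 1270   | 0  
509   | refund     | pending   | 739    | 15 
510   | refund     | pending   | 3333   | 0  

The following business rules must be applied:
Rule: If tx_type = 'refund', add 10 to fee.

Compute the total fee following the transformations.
180

Step 1: Count records where tx_type = 'refund': 5
Step 2: Total bonus added: 5 × 10 = 50
Step 3: Original sum of fee: 130
Step 4: Final sum = 130 + 50 = 180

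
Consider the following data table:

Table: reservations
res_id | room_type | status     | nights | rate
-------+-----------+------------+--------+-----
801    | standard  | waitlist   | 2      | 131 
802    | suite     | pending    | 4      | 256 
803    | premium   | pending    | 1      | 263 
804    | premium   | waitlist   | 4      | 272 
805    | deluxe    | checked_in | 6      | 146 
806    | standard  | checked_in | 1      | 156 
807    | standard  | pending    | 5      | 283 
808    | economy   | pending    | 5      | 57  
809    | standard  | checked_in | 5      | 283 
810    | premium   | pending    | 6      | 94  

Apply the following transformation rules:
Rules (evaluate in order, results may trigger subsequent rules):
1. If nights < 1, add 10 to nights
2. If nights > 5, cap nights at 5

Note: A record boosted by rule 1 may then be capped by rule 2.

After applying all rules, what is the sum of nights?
37

Step 1: Apply rule 1 to records with nights < 1
  - 0 records get bonus of 10
  - Of these, 0 records then exceed 5 and get capped
Step 2: Apply rule 2 to records with nights > 5
  - 2 records (original) are capped
Step 3: Calculate final sum = 37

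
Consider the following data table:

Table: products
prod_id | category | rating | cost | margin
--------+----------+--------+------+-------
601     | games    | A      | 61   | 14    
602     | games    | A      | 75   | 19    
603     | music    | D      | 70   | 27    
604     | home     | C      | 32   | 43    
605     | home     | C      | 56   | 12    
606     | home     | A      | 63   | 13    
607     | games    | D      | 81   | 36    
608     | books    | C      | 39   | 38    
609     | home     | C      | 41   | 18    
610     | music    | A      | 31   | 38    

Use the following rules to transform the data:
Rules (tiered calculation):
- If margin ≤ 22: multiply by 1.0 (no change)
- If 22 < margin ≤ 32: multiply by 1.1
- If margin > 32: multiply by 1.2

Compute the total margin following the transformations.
291.7

Step 1: Tier 1 (margin ≤ 22): 5 records, sum = 76 × 1.0 = 76.0
Step 2: Tier 2 (22 < margin ≤ 32): 1 records, sum = 27 × 1.1 = 29.7
Step 3: Tier 3 (margin > 32): 4 records, sum = 155 × 1.2 = 186.0
Step 4: Final sum = 76.0 + 29.7 + 186.0 = 291.7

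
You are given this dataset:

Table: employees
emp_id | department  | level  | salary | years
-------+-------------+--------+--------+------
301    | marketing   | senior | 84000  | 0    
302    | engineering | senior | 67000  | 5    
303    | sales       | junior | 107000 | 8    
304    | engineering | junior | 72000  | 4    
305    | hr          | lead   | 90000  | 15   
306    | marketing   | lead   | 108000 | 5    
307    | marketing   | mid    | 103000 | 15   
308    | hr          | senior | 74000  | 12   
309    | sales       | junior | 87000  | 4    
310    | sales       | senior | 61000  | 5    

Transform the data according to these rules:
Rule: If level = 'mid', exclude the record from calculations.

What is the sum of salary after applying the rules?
750000

Step 1: Identify records where level = 'mid'
Step 2: The excluded records sum to 103000
Step 3: Original total salary = 853000
Step 4: Remaining total = 853000 - 103000 = 750000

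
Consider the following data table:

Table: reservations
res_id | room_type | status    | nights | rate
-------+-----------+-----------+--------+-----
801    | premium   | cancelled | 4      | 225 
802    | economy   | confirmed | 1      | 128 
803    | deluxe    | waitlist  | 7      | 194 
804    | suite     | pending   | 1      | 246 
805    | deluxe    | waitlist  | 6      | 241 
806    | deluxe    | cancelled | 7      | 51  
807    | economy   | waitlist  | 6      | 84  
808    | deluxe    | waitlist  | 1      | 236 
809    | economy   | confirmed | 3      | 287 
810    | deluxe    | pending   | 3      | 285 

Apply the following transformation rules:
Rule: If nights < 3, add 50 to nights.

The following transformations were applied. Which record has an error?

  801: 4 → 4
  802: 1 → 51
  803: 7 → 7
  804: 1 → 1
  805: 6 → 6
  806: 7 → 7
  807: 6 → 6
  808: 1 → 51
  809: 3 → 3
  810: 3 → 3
Record 804 has an error. The correct transformed value should be 51, not 1.

Step 1: Check each record against the rule
Step 2: Record 804 has nights = 1
Step 3: Since 1 < 3, the bonus should have been applied
Step 4: Correct value = 51, but claimed value = 1
Conclusion: Record 804 has the error.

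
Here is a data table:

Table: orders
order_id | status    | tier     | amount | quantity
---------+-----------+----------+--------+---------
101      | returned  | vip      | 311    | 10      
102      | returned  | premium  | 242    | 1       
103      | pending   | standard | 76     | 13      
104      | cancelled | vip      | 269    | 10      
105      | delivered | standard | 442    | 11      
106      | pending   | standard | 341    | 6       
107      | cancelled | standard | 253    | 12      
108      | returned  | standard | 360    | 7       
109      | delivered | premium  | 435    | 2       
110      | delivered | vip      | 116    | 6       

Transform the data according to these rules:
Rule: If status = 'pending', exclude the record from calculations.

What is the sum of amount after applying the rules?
2428

Step 1: Identify records where status = 'pending'
Step 2: The excluded records sum to 417
Step 3: Original total amount = 2845
Step 4: Remaining total = 2845 - 417 = 2428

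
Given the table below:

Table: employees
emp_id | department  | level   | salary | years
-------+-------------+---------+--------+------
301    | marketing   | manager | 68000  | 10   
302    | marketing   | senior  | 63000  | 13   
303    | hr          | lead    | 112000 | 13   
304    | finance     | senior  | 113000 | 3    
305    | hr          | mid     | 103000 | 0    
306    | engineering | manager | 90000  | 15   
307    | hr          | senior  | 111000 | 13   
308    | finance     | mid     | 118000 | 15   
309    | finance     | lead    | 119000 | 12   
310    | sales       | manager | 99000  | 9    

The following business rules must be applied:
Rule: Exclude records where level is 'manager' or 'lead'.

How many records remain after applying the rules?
5

Step 1: Count records to exclude
  - 3 (manager) + 2 (lead) = 5 records
Step 2: Total records: 10
Step 3: Remaining = 10 - 5 = 5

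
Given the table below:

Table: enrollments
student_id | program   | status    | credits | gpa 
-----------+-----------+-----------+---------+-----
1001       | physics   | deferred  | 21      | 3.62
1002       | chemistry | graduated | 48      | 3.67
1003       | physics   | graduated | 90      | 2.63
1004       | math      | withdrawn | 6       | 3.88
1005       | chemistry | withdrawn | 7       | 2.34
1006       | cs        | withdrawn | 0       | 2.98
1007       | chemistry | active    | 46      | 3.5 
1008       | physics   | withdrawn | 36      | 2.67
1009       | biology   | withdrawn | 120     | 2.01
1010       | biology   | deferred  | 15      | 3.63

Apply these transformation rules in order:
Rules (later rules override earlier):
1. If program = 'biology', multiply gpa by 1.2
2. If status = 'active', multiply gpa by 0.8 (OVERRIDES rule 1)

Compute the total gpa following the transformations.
31.36

Step 1: Rule 2 takes priority for records with status = 'active'
  - 1 records: 3.5 × 0.8 = 2.8
Step 2: Rule 1 applies to remaining records with program = 'biology'
  - 2 records: 5.64 × 1.2 = 6.77
Step 3: Other records unchanged: 21.79
Step 4: Final sum = 2.8 + 6.77 + 21.79 = 31.36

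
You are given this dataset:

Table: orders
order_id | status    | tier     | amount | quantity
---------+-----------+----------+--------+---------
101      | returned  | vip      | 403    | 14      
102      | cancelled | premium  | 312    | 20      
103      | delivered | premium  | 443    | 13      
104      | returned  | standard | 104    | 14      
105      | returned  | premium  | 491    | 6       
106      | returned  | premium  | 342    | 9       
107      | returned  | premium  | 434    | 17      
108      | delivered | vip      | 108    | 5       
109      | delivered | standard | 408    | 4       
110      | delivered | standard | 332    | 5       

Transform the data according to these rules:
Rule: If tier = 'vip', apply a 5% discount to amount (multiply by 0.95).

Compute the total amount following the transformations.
3351.45

Step 1: Records with tier = 'vip' have total amount = 511
Step 2: Apply multiplier: 511 × 0.95 = 485.45
Step 3: Other records total: 2866
Step 4: Final sum = 485.45 + 2866 = 3351.45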